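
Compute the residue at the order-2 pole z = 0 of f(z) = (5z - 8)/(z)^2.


Step 1: Pole of order 2 at z = 0
Step 2: Res = lim d/dz [(z)^2 * f(z)] as z -> 0
Step 3: (z)^2 * f(z) = 5z - 8
Step 4: d/dz[5z - 8] = 5

5


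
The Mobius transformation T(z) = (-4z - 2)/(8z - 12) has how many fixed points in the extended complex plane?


Step 1: Fixed points satisfy T(z) = z
Step 2: 8z^2 - 8z + 2 = 0
Step 3: Discriminant = (-8)^2 - 4*8*2 = 0
Step 4: Number of fixed points = 1

1


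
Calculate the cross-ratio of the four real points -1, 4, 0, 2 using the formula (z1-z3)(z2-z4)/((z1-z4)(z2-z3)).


Step 1: (z1-z3)(z2-z4) = (-1) * 2 = -2
Step 2: (z1-z4)(z2-z3) = (-3) * 4 = -12
Step 3: Cross-ratio = 2/12 = 1/6

1/6


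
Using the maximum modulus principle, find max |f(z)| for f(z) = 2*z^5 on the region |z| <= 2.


Step 1: On |z| = 2, |f(z)| = 2 * |z|^5 = 2 * 2^5
Step 2: By maximum modulus principle, maximum is on boundary.
Step 3: Maximum = 2 * 32 = 64

64


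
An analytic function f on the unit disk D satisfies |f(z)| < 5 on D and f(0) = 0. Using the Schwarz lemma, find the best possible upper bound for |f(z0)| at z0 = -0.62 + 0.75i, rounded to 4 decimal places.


Step 1: g = f/5 maps D -> D with g(0) = 0, so by the Schwarz lemma |g(z)| <= |z|, i.e. |f(z)| <= 5|z|; this is sharp (f(z) = 5z).
Step 2: |z0|^2 = (-0.62)^2 + 0.75^2 = 0.9469
Step 3: |z0| = sqrt(0.9469) = 0.973088
Step 4: Best bound = 5 * |z0| = 5 * 0.973088 = 4.8654

4.8654


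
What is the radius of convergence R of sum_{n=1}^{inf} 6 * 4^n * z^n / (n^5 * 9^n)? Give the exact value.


Step 1: General term a_n = 6 * 4^n / (n^5 * 9^n)
Step 2: By the root test, |a_n|^(1/n) = 6^(1/n) * 4 / (n^(5/n) * 9) -> 4/9 as n -> infinity (since 6^(1/n) -> 1 and n^(5/n) -> 1)
Step 3: R = 1/lim|a_n|^(1/n) = 9/4

9/4


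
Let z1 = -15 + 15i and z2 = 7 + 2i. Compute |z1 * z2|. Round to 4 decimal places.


Step 1: |z1| = sqrt((-15)^2 + 15^2) = sqrt(450)
Step 2: |z2| = sqrt(7^2 + 2^2) = sqrt(53)
Step 3: |z1*z2| = |z1|*|z2| = sqrt(450) * sqrt(53) = sqrt(450 * 53) = sqrt(23850)
Step 4: = 154.4345

154.4345


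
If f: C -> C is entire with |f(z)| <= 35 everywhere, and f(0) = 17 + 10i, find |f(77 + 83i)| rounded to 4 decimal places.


Step 1: By Liouville's theorem, a bounded entire function is constant.
Step 2: f(z) = f(0) = 17 + 10i for all z.
Step 3: |f(w)| = |17 + 10i| = sqrt(289 + 100)
Step 4: = 19.7231

19.7231


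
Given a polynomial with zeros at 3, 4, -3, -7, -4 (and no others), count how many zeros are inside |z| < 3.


Step 1: Check each root:
  z = 3: |3| = 3 >= 3
  z = 4: |4| = 4 >= 3
  z = -3: |-3| = 3 >= 3
  z = -7: |-7| = 7 >= 3
  z = -4: |-4| = 4 >= 3
Step 2: Count = 0

0


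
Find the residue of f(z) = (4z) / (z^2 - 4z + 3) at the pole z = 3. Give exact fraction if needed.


Step 1: Q(z) = z^2 - 4z + 3 = (z - 3)(z - 1)
Step 2: Q'(z) = 2z - 4
Step 3: Q'(3) = 2, P(3) = 12
Step 4: Res = P(3)/Q'(3) = 12/2 = 6

6


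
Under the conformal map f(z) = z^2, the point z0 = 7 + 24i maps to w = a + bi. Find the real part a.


Step 1: z0 = 7 + 24i
Step 2: z0^2 = 7^2 - 24^2 + 336i
Step 3: real part = 49 - 576 = -527

-527


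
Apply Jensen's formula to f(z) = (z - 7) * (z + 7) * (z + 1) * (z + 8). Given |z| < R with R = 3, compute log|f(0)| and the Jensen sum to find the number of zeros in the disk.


Jensen's formula: (1/2pi)*integral log|f(Re^it)|dt = log|f(0)| + sum_{|a_k|<R} log(R/|a_k|)
Step 1: f(0) = (-7) * 7 * 1 * 8 = -392
Step 2: log|f(0)| = log|7| + log|-7| + log|-1| + log|-8| = 5.9713
Step 3: Zeros inside |z| < 3: -1
Step 4: Jensen sum = log(3/1) = 1.0986
Step 5: n(R) = number of terms in the Jensen sum = count of zeros inside |z| < 3 = 1

1


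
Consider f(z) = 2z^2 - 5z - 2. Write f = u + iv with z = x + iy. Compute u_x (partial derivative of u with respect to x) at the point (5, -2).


Step 1: f(z) = 2(x+iy)^2 - 5(x+iy) - 2
Step 2: u = 2(x^2 - y^2) - 5x - 2
Step 3: u_x = 4x - 5
Step 4: At (5, -2): u_x = 20 - 5 = 15

15


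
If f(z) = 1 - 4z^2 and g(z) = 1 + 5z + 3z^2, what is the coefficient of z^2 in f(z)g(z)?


Step 1: z^2 term in f*g comes from: (1)*(3z^2) + (0)*(5z) + (-4z^2)*(1)
Step 2: = 3 + 0 - 4
Step 3: = -1

-1


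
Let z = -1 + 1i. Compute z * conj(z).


Step 1: conj(z) = -1 - 1i
Step 2: z * conj(z) = (-1)^2 + 1^2
Step 3: = 1 + 1 = 2

2


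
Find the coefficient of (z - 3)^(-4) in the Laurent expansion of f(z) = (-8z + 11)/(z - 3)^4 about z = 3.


Step 1: Write the numerator in powers of (z - 3): -8z + 11 = -8(z - 3) + (-8*3 + 11) = -8(z - 3) - 13
Step 2: Divide by (z - 3)^4: f(z) = -13(z - 3)^(-4) - 8(z - 3)^(-3)
Step 3: This finite sum is the Laurent series of f about z = 3.
Step 4: Coefficient of (z - 3)^(-4) = -8*3 + 11 = -13

-13


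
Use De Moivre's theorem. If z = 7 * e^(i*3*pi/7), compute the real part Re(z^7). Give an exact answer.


Step 1: By De Moivre's theorem, z^7 = 7^7 * e^(i*7*3*pi/7) = 823543 * (cos(3*pi) + i*sin(3*pi))
Step 2: |z|^7 = 7^7 = 823543
Step 3: Reduce the angle mod 2*pi: 3*pi - 2*pi = pi
Step 4: cos(pi) = -1
Step 5: Re(z^7) = 823543 * (-1) = -823543

-823543


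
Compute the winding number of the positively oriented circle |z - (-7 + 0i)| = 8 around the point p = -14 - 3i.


Step 1: Center c = (-7, 0), radius = 8
Step 2: |p - c|^2 = (-7)^2 + (-3)^2 = 58
Step 3: r^2 = 64
Step 4: |p-c| < r so winding number = 1

1


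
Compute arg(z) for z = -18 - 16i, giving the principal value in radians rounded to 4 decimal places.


Step 1: z = -18 - 16i
Step 2: arg(z) = atan2(-16, -18)
Step 3: arg(z) = -2.415

-2.415


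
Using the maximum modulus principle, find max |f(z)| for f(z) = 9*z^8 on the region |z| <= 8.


Step 1: On |z| = 8, |f(z)| = 9 * |z|^8 = 9 * 8^8
Step 2: By maximum modulus principle, maximum is on boundary.
Step 3: Maximum = 9 * 16777216 = 150994944

150994944


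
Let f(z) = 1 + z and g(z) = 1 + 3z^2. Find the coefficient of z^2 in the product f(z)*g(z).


Step 1: z^2 term in f*g comes from: (1)*(3z^2) + (z)*(0) + (0)*(1)
Step 2: = 3 + 0 + 0
Step 3: = 3

3


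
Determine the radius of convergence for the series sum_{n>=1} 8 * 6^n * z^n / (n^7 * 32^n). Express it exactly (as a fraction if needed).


Step 1: General term a_n = 8 * 6^n / (n^7 * 32^n)
Step 2: By the root test, |a_n|^(1/n) = 8^(1/n) * 6 / (n^(7/n) * 32) -> 6/32 as n -> infinity (since 8^(1/n) -> 1 and n^(7/n) -> 1)
Step 3: R = 1/lim|a_n|^(1/n) = 32/6 = 16/3

16/3


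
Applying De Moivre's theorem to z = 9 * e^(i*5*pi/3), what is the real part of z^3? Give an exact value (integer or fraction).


Step 1: By De Moivre's theorem, z^3 = 9^3 * e^(i*3*5*pi/3) = 729 * (cos(5*pi) + i*sin(5*pi))
Step 2: |z|^3 = 9^3 = 729
Step 3: Reduce the angle mod 2*pi: 5*pi - 4*pi = pi
Step 4: cos(pi) = -1
Step 5: Re(z^3) = 729 * (-1) = -729

-729


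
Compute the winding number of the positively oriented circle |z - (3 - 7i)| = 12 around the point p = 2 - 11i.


Step 1: Center c = (3, -7), radius = 12
Step 2: |p - c|^2 = (-1)^2 + (-4)^2 = 17
Step 3: r^2 = 144
Step 4: |p-c| < r so winding number = 1

1


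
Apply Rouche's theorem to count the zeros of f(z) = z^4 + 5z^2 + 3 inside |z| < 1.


Step 1: On |z| = 1 the three terms have sizes |z^4| = 1^4 = 1, |5z^2| = 5*1^2 = 5, |3| = 3
Step 2: The dominant term is g(z) = 5z^2; let h(z) = z^4 + 3 so f = g + h
Step 3: On |z| = 1: |g| = 5 and |h| <= 1 + 3 = 4
Step 4: Since 5 > 4, |h| < |g| on |z| = 1, so by Rouche f has the same number of zeros as g inside |z| < 1
Step 5: g(z) = 5z^2 has 2 zeros (at the origin, multiplicity 2) inside |z| < 1. Answer = 2

2


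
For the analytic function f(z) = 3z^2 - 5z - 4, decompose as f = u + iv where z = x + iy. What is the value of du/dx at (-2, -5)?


Step 1: f(z) = 3(x+iy)^2 - 5(x+iy) - 4
Step 2: u = 3(x^2 - y^2) - 5x - 4
Step 3: u_x = 6x - 5
Step 4: At (-2, -5): u_x = -12 - 5 = -17

-17


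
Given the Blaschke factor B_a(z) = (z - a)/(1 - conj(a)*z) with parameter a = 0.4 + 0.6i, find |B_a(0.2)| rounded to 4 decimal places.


Step 1: Numerator z0 - a = 0.2 - (0.4 + 0.6i) = -0.2 - 0.6i
Step 2: Denominator 1 - conj(a)*z0 = 1 - (0.4 - 0.6i)*0.2 = 0.92 + 0.12i
Step 3: |z0 - a|^2 = (-0.2)^2 + (-0.6)^2 = 0.4; |1 - conj(a)*z0|^2 = 0.92^2 + 0.12^2 = 0.8608
Step 4: |B_a(0.2)| = sqrt(0.4 / 0.8608) = sqrt(0.464684)
Step 5: = 0.6817

0.6817


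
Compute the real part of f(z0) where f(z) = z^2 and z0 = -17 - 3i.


Step 1: z0 = -17 - 3i
Step 2: z0^2 = (-17)^2 - (-3)^2 + 102i
Step 3: real part = 289 - 9 = 280

280


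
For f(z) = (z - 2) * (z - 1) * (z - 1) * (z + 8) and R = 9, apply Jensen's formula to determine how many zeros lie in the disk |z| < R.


Jensen's formula: (1/2pi)*integral log|f(Re^it)|dt = log|f(0)| + sum_{|a_k|<R} log(R/|a_k|)
Step 1: f(0) = (-2) * (-1) * (-1) * 8 = -16
Step 2: log|f(0)| = log|2| + log|1| + log|1| + log|-8| = 2.7726
Step 3: Zeros inside |z| < 9: 2, 1, 1, -8
Step 4: Jensen sum = log(9/2) + log(9/1) + log(9/1) + log(9/8) = 6.0163
Step 5: n(R) = number of terms in the Jensen sum = count of zeros inside |z| < 9 = 4

4


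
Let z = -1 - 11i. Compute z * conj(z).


Step 1: conj(z) = -1 + 11i
Step 2: z * conj(z) = (-1)^2 + (-11)^2
Step 3: = 1 + 121 = 122

122


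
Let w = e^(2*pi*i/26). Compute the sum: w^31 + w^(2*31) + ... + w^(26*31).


Step 1: The sum sum_{j=1}^{n} w^(k*j) equals n if n | k, else 0.
Step 2: Here n = 26, k = 31
Step 3: Does n divide k? 26 | 31 -> False
Step 4: Sum = 0

0


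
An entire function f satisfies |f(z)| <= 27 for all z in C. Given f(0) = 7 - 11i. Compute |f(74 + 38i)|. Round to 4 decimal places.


Step 1: By Liouville's theorem, a bounded entire function is constant.
Step 2: f(z) = f(0) = 7 - 11i for all z.
Step 3: |f(w)| = |7 - 11i| = sqrt(49 + 121)
Step 4: = 13.0384

13.0384


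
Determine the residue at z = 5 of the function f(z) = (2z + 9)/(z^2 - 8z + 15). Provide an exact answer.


Step 1: Q(z) = z^2 - 8z + 15 = (z - 5)(z - 3)
Step 2: Q'(z) = 2z - 8
Step 3: Q'(5) = 2, P(5) = 19
Step 4: Res = P(5)/Q'(5) = 19/2 = 19/2

19/2


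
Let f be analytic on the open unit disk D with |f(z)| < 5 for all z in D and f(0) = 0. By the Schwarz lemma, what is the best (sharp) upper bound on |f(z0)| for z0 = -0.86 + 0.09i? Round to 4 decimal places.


Step 1: g = f/5 maps D -> D with g(0) = 0, so by the Schwarz lemma |g(z)| <= |z|, i.e. |f(z)| <= 5|z|; this is sharp (f(z) = 5z).
Step 2: |z0|^2 = (-0.86)^2 + 0.09^2 = 0.7477
Step 3: |z0| = sqrt(0.7477) = 0.864696
Step 4: Best bound = 5 * |z0| = 5 * 0.864696 = 4.3235

4.3235


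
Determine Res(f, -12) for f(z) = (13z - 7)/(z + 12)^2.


Step 1: Pole of order 2 at z = -12
Step 2: Res = lim d/dz [(z + 12)^2 * f(z)] as z -> -12
Step 3: (z + 12)^2 * f(z) = 13z - 7
Step 4: d/dz[13z - 7] = 13

13


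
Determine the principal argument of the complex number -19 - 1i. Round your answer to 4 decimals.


Step 1: z = -19 - 1i
Step 2: arg(z) = atan2(-1, -19)
Step 3: arg(z) = -3.089

-3.089


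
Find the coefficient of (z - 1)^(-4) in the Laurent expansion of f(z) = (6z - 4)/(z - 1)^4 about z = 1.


Step 1: Write the numerator in powers of (z - 1): 6z - 4 = 6(z - 1) + (6*1 - 4) = 6(z - 1) + 2
Step 2: Divide by (z - 1)^4: f(z) = 2(z - 1)^(-4) + 6(z - 1)^(-3)
Step 3: This finite sum is the Laurent series of f about z = 1.
Step 4: Coefficient of (z - 1)^(-4) = 6*1 - 4 = 2

2


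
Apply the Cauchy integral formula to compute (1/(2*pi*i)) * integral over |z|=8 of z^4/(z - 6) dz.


Step 1: f(z) = z^4, a = 6 is inside |z| = 8
Step 2: By Cauchy integral formula: (1/(2pi*i)) * integral = f(a)
Step 3: f(6) = 6^4 = 1296

1296


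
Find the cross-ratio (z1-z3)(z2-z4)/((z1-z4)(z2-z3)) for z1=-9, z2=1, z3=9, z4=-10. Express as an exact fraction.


Step 1: (z1-z3)(z2-z4) = (-18) * 11 = -198
Step 2: (z1-z4)(z2-z3) = 1 * (-8) = -8
Step 3: Cross-ratio = 198/8 = 99/4

99/4


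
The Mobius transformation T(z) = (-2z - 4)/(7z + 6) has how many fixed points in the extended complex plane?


Step 1: Fixed points satisfy T(z) = z
Step 2: 7z^2 + 8z + 4 = 0
Step 3: Discriminant = 8^2 - 4*7*4 = -48
Step 4: Number of fixed points = 2

2


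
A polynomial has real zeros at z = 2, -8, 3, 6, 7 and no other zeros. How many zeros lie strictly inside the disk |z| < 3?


Step 1: Check each root:
  z = 2: |2| = 2 < 3
  z = -8: |-8| = 8 >= 3
  z = 3: |3| = 3 >= 3
  z = 6: |6| = 6 >= 3
  z = 7: |7| = 7 >= 3
Step 2: Count = 1

1


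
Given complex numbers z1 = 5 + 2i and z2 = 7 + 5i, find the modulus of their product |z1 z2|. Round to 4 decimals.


Step 1: |z1| = sqrt(5^2 + 2^2) = sqrt(29)
Step 2: |z2| = sqrt(7^2 + 5^2) = sqrt(74)
Step 3: |z1*z2| = |z1|*|z2| = sqrt(29) * sqrt(74) = sqrt(29 * 74) = sqrt(2146)
Step 4: = 46.3249

46.3249


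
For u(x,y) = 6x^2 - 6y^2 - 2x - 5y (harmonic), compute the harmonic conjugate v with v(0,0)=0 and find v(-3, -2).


Step 1: v_x = -u_y = 12y + 5
Step 2: v_y = u_x = 12x - 2
Step 3: v = 12xy + 5x - 2y + C
Step 4: v(0,0) = 0 => C = 0
Step 5: v(-3, -2) = 61

61


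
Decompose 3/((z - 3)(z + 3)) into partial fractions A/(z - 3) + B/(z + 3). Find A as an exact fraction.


Step 1: Multiply both sides by (z - 3) and set z = 3
Step 2: A = 3 / (3 + 3)
Step 3: A = 3 / 6
Step 4: A = 1/2

1/2


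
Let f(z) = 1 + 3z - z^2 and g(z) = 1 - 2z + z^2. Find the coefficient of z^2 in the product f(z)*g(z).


Step 1: z^2 term in f*g comes from: (1)*(z^2) + (3z)*(-2z) + (-z^2)*(1)
Step 2: = 1 - 6 - 1
Step 3: = -6

-6


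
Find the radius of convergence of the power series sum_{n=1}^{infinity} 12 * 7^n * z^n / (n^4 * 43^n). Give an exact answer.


Step 1: General term a_n = 12 * 7^n / (n^4 * 43^n)
Step 2: By the root test, |a_n|^(1/n) = 12^(1/n) * 7 / (n^(4/n) * 43) -> 7/43 as n -> infinity (since 12^(1/n) -> 1 and n^(4/n) -> 1)
Step 3: R = 1/lim|a_n|^(1/n) = 43/7

43/7


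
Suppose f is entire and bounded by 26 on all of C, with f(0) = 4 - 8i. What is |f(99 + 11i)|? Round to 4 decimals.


Step 1: By Liouville's theorem, a bounded entire function is constant.
Step 2: f(z) = f(0) = 4 - 8i for all z.
Step 3: |f(w)| = |4 - 8i| = sqrt(16 + 64)
Step 4: = 8.9443

8.9443


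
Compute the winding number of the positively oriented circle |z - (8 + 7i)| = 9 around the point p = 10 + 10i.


Step 1: Center c = (8, 7), radius = 9
Step 2: |p - c|^2 = 2^2 + 3^2 = 13
Step 3: r^2 = 81
Step 4: |p-c| < r so winding number = 1

1


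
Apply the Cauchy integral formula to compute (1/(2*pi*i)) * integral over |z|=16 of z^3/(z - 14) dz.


Step 1: f(z) = z^3, a = 14 is inside |z| = 16
Step 2: By Cauchy integral formula: (1/(2pi*i)) * integral = f(a)
Step 3: f(14) = 14^3 = 2744

2744


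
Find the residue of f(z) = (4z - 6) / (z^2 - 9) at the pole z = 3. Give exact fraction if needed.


Step 1: Q(z) = z^2 - 9 = (z - 3)(z + 3)
Step 2: Q'(z) = 2z
Step 3: Q'(3) = 6, P(3) = 6
Step 4: Res = P(3)/Q'(3) = 6/6 = 1

1


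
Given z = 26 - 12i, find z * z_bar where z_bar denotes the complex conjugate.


Step 1: conj(z) = 26 + 12i
Step 2: z * conj(z) = 26^2 + (-12)^2
Step 3: = 676 + 144 = 820

820


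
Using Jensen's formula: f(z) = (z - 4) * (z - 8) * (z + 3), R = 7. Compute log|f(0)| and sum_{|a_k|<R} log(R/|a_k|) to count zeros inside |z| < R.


Jensen's formula: (1/2pi)*integral log|f(Re^it)|dt = log|f(0)| + sum_{|a_k|<R} log(R/|a_k|)
Step 1: f(0) = (-4) * (-8) * 3 = 96
Step 2: log|f(0)| = log|4| + log|8| + log|-3| = 4.5643
Step 3: Zeros inside |z| < 7: 4, -3
Step 4: Jensen sum = log(7/4) + log(7/3) = 1.4069
Step 5: n(R) = number of terms in the Jensen sum = count of zeros inside |z| < 7 = 2

2


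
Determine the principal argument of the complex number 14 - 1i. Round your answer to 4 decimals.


Step 1: z = 14 - 1i
Step 2: arg(z) = atan2(-1, 14)
Step 3: arg(z) = -0.0713

-0.0713


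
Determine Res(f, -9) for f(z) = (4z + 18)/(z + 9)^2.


Step 1: Pole of order 2 at z = -9
Step 2: Res = lim d/dz [(z + 9)^2 * f(z)] as z -> -9
Step 3: (z + 9)^2 * f(z) = 4z + 18
Step 4: d/dz[4z + 18] = 4

4


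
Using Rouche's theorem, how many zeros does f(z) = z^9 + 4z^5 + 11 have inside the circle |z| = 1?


Step 1: On |z| = 1 the three terms have sizes |z^9| = 1^9 = 1, |4z^5| = 4*1^5 = 4, |11| = 11
Step 2: The dominant term is g(z) = 11; let h(z) = z^9 + 4z^5 so f = g + h
Step 3: On |z| = 1: |g| = 11 and |h| <= 1 + 4 = 5
Step 4: Since 11 > 5, |h| < |g| on |z| = 1, so by Rouche f has the same number of zeros as g inside |z| < 1
Step 5: g(z) = 11 is a nonzero constant with no zeros inside |z| < 1. Answer = 0

0


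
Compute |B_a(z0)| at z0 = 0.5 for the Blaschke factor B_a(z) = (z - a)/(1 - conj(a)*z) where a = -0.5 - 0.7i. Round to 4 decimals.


Step 1: Numerator z0 - a = 0.5 - (-0.5 - 0.7i) = 1 + 0.7i
Step 2: Denominator 1 - conj(a)*z0 = 1 - (-0.5 + 0.7i)*0.5 = 1.25 - 0.35i
Step 3: |z0 - a|^2 = 1^2 + 0.7^2 = 1.49; |1 - conj(a)*z0|^2 = 1.25^2 + (-0.35)^2 = 1.685
Step 4: |B_a(0.5)| = sqrt(1.49 / 1.685) = sqrt(0.884273)
Step 5: = 0.9404

0.9404


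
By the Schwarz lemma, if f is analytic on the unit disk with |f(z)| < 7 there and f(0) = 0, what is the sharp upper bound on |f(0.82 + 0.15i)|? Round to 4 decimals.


Step 1: g = f/7 maps D -> D with g(0) = 0, so by the Schwarz lemma |g(z)| <= |z|, i.e. |f(z)| <= 7|z|; this is sharp (f(z) = 7z).
Step 2: |z0|^2 = 0.82^2 + 0.15^2 = 0.6949
Step 3: |z0| = sqrt(0.6949) = 0.833607
Step 4: Best bound = 7 * |z0| = 7 * 0.833607 = 5.8352

5.8352


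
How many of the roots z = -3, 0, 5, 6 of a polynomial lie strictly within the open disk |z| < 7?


Step 1: Check each root:
  z = -3: |-3| = 3 < 7
  z = 0: |0| = 0 < 7
  z = 5: |5| = 5 < 7
  z = 6: |6| = 6 < 7
Step 2: Count = 4

4


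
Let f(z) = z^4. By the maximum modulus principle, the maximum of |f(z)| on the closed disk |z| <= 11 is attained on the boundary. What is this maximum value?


Step 1: On |z| = 11, |f(z)| = |z|^4 = 11^4
Step 2: By maximum modulus principle, maximum is on boundary.
Step 3: Maximum = 14641 = 14641

14641


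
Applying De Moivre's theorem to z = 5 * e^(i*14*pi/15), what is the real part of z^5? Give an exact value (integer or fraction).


Step 1: By De Moivre's theorem, z^5 = 5^5 * e^(i*5*14*pi/15) = 3125 * (cos(14*pi/3) + i*sin(14*pi/3))
Step 2: |z|^5 = 5^5 = 3125
Step 3: Reduce the angle mod 2*pi: 14*pi/3 - 4*pi = 2*pi/3
Step 4: cos(2*pi/3) = -1/2
Step 5: Re(z^5) = 3125 * (-1/2) = -3125/2

-3125/2


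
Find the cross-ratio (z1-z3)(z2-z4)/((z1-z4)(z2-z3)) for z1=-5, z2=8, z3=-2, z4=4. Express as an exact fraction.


Step 1: (z1-z3)(z2-z4) = (-3) * 4 = -12
Step 2: (z1-z4)(z2-z3) = (-9) * 10 = -90
Step 3: Cross-ratio = 12/90 = 2/15

2/15


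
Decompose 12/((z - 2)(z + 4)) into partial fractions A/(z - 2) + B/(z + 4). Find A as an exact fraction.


Step 1: Multiply both sides by (z - 2) and set z = 2
Step 2: A = 12 / (2 + 4)
Step 3: A = 12 / 6
Step 4: A = 2

2


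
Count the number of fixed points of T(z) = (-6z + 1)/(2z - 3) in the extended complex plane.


Step 1: Fixed points satisfy T(z) = z
Step 2: 2z^2 + 3z - 1 = 0
Step 3: Discriminant = 3^2 - 4*2*(-1) = 17
Step 4: Number of fixed points = 2

2


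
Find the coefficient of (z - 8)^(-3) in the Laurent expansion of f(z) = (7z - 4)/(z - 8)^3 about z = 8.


Step 1: Write the numerator in powers of (z - 8): 7z - 4 = 7(z - 8) + (7*8 - 4) = 7(z - 8) + 52
Step 2: Divide by (z - 8)^3: f(z) = 52(z - 8)^(-3) + 7(z - 8)^(-2)
Step 3: This finite sum is the Laurent series of f about z = 8.
Step 4: Coefficient of (z - 8)^(-3) = 7*8 - 4 = 52

52


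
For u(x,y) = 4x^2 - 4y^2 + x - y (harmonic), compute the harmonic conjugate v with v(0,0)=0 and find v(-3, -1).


Step 1: v_x = -u_y = 8y + 1
Step 2: v_y = u_x = 8x + 1
Step 3: v = 8xy + x + y + C
Step 4: v(0,0) = 0 => C = 0
Step 5: v(-3, -1) = 20

20


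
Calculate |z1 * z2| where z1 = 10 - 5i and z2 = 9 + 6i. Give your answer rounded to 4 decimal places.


Step 1: |z1| = sqrt(10^2 + (-5)^2) = sqrt(125)
Step 2: |z2| = sqrt(9^2 + 6^2) = sqrt(117)
Step 3: |z1*z2| = |z1|*|z2| = sqrt(125) * sqrt(117) = sqrt(125 * 117) = sqrt(14625)
Step 4: = 120.9339

120.9339


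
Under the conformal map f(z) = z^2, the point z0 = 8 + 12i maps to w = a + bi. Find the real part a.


Step 1: z0 = 8 + 12i
Step 2: z0^2 = 8^2 - 12^2 + 192i
Step 3: real part = 64 - 144 = -80

-80


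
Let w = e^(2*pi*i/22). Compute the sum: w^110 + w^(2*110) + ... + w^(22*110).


Step 1: The sum sum_{j=1}^{n} w^(k*j) equals n if n | k, else 0.
Step 2: Here n = 22, k = 110
Step 3: Does n divide k? 22 | 110 -> True
Step 4: Sum = 22

22


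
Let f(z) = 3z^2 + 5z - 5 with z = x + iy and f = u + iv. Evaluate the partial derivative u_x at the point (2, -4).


Step 1: f(z) = 3(x+iy)^2 + 5(x+iy) - 5
Step 2: u = 3(x^2 - y^2) + 5x - 5
Step 3: u_x = 6x + 5
Step 4: At (2, -4): u_x = 12 + 5 = 17

17


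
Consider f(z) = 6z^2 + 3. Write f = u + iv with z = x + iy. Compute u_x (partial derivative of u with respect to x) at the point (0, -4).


Step 1: f(z) = 6(x+iy)^2 + 3
Step 2: u = 6(x^2 - y^2) + 3
Step 3: u_x = 12x + 0
Step 4: At (0, -4): u_x = 0 + 0 = 0

0


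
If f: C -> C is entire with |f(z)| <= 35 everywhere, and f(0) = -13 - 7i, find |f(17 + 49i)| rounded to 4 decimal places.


Step 1: By Liouville's theorem, a bounded entire function is constant.
Step 2: f(z) = f(0) = -13 - 7i for all z.
Step 3: |f(w)| = |-13 - 7i| = sqrt(169 + 49)
Step 4: = 14.7648

14.7648


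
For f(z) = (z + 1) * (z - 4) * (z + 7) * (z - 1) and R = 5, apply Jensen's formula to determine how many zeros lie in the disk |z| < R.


Jensen's formula: (1/2pi)*integral log|f(Re^it)|dt = log|f(0)| + sum_{|a_k|<R} log(R/|a_k|)
Step 1: f(0) = 1 * (-4) * 7 * (-1) = 28
Step 2: log|f(0)| = log|-1| + log|4| + log|-7| + log|1| = 3.3322
Step 3: Zeros inside |z| < 5: -1, 4, 1
Step 4: Jensen sum = log(5/1) + log(5/4) + log(5/1) = 3.442
Step 5: n(R) = number of terms in the Jensen sum = count of zeros inside |z| < 5 = 3

3


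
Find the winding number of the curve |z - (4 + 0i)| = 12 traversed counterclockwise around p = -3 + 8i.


Step 1: Center c = (4, 0), radius = 12
Step 2: |p - c|^2 = (-7)^2 + 8^2 = 113
Step 3: r^2 = 144
Step 4: |p-c| < r so winding number = 1

1


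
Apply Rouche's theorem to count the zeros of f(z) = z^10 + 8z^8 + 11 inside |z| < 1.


Step 1: On |z| = 1 the three terms have sizes |z^10| = 1^10 = 1, |8z^8| = 8*1^8 = 8, |11| = 11
Step 2: The dominant term is g(z) = 11; let h(z) = z^10 + 8z^8 so f = g + h
Step 3: On |z| = 1: |g| = 11 and |h| <= 1 + 8 = 9
Step 4: Since 11 > 9, |h| < |g| on |z| = 1, so by Rouche f has the same number of zeros as g inside |z| < 1
Step 5: g(z) = 11 is a nonzero constant with no zeros inside |z| < 1. Answer = 0

0


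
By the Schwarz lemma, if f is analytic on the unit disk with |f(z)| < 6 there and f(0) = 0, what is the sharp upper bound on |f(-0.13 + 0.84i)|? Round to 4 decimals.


Step 1: g = f/6 maps D -> D with g(0) = 0, so by the Schwarz lemma |g(z)| <= |z|, i.e. |f(z)| <= 6|z|; this is sharp (f(z) = 6z).
Step 2: |z0|^2 = (-0.13)^2 + 0.84^2 = 0.7225
Step 3: |z0| = sqrt(0.7225) = 0.85
Step 4: Best bound = 6 * |z0| = 6 * 0.85 = 5.1

5.1


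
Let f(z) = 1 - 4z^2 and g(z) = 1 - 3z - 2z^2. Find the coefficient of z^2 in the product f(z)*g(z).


Step 1: z^2 term in f*g comes from: (1)*(-2z^2) + (0)*(-3z) + (-4z^2)*(1)
Step 2: = -2 + 0 - 4
Step 3: = -6

-6


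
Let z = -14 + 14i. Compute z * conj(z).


Step 1: conj(z) = -14 - 14i
Step 2: z * conj(z) = (-14)^2 + 14^2
Step 3: = 196 + 196 = 392

392


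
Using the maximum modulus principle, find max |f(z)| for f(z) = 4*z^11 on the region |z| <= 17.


Step 1: On |z| = 17, |f(z)| = 4 * |z|^11 = 4 * 17^11
Step 2: By maximum modulus principle, maximum is on boundary.
Step 3: Maximum = 4 * 34271896307633 = 137087585230532

137087585230532


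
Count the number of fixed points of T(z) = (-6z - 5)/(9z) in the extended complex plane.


Step 1: Fixed points satisfy T(z) = z
Step 2: 9z^2 + 6z + 5 = 0
Step 3: Discriminant = 6^2 - 4*9*5 = -144
Step 4: Number of fixed points = 2

2


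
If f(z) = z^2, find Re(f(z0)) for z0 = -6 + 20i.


Step 1: z0 = -6 + 20i
Step 2: z0^2 = (-6)^2 - 20^2 - 240i
Step 3: real part = 36 - 400 = -364

-364


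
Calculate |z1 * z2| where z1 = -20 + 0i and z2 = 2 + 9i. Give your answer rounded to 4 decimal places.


Step 1: |z1| = sqrt((-20)^2 + 0^2) = sqrt(400)
Step 2: |z2| = sqrt(2^2 + 9^2) = sqrt(85)
Step 3: |z1*z2| = |z1|*|z2| = sqrt(400) * sqrt(85) = sqrt(400 * 85) = sqrt(34000)
Step 4: = 184.3909

184.3909


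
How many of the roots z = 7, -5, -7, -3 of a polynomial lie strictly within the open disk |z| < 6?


Step 1: Check each root:
  z = 7: |7| = 7 >= 6
  z = -5: |-5| = 5 < 6
  z = -7: |-7| = 7 >= 6
  z = -3: |-3| = 3 < 6
Step 2: Count = 2

2


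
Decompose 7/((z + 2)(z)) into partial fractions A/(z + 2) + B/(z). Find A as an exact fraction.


Step 1: Multiply both sides by (z + 2) and set z = -2
Step 2: A = 7 / (-2 - 0)
Step 3: A = 7 / (-2)
Step 4: A = -7/2

-7/2


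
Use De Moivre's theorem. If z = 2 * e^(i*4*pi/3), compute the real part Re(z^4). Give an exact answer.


Step 1: By De Moivre's theorem, z^4 = 2^4 * e^(i*4*4*pi/3) = 16 * (cos(16*pi/3) + i*sin(16*pi/3))
Step 2: |z|^4 = 2^4 = 16
Step 3: Reduce the angle mod 2*pi: 16*pi/3 - 4*pi = 4*pi/3
Step 4: cos(4*pi/3) = -1/2
Step 5: Re(z^4) = 16 * (-1/2) = -8

-8


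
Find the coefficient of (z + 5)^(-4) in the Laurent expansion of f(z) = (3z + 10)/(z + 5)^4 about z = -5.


Step 1: Write the numerator in powers of (z + 5): 3z + 10 = 3(z + 5) + (3*(-5) + 10) = 3(z + 5) - 5
Step 2: Divide by (z + 5)^4: f(z) = -5(z + 5)^(-4) + 3(z + 5)^(-3)
Step 3: This finite sum is the Laurent series of f about z = -5.
Step 4: Coefficient of (z + 5)^(-4) = 3*(-5) + 10 = -5

-5


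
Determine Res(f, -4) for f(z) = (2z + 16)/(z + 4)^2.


Step 1: Pole of order 2 at z = -4
Step 2: Res = lim d/dz [(z + 4)^2 * f(z)] as z -> -4
Step 3: (z + 4)^2 * f(z) = 2z + 16
Step 4: d/dz[2z + 16] = 2

2


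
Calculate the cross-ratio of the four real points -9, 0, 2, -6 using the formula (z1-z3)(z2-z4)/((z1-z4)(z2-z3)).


Step 1: (z1-z3)(z2-z4) = (-11) * 6 = -66
Step 2: (z1-z4)(z2-z3) = (-3) * (-2) = 6
Step 3: Cross-ratio = -66/6 = -11

-11


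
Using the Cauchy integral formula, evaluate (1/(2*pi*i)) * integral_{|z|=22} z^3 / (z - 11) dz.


Step 1: f(z) = z^3, a = 11 is inside |z| = 22
Step 2: By Cauchy integral formula: (1/(2pi*i)) * integral = f(a)
Step 3: f(11) = 11^3 = 1331

1331


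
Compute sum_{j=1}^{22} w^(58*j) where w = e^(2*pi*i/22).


Step 1: The sum sum_{j=1}^{n} w^(k*j) equals n if n | k, else 0.
Step 2: Here n = 22, k = 58
Step 3: Does n divide k? 22 | 58 -> False
Step 4: Sum = 0

0


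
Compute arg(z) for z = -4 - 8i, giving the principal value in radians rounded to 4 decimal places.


Step 1: z = -4 - 8i
Step 2: arg(z) = atan2(-8, -4)
Step 3: arg(z) = -2.0344

-2.0344


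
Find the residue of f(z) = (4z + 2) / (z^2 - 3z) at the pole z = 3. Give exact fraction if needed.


Step 1: Q(z) = z^2 - 3z = (z - 3)(z)
Step 2: Q'(z) = 2z - 3
Step 3: Q'(3) = 3, P(3) = 14
Step 4: Res = P(3)/Q'(3) = 14/3 = 14/3

14/3


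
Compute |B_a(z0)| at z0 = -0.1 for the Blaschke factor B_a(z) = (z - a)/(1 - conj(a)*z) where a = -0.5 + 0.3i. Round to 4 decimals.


Step 1: Numerator z0 - a = -0.1 - (-0.5 + 0.3i) = 0.4 - 0.3i
Step 2: Denominator 1 - conj(a)*z0 = 1 - (-0.5 - 0.3i)*(-0.1) = 0.95 - 0.03i
Step 3: |z0 - a|^2 = 0.4^2 + (-0.3)^2 = 0.25; |1 - conj(a)*z0|^2 = 0.95^2 + (-0.03)^2 = 0.9034
Step 4: |B_a(-0.1)| = sqrt(0.25 / 0.9034) = sqrt(0.276732)
Step 5: = 0.5261

0.5261


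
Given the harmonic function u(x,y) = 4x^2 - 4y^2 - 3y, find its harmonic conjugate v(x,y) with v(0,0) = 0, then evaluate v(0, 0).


Step 1: v_x = -u_y = 8y + 3
Step 2: v_y = u_x = 8x + 0
Step 3: v = 8xy + 3x + C
Step 4: v(0,0) = 0 => C = 0
Step 5: v(0, 0) = 0

0


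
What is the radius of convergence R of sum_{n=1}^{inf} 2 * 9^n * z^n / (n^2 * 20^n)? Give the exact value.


Step 1: General term a_n = 2 * 9^n / (n^2 * 20^n)
Step 2: By the root test, |a_n|^(1/n) = 2^(1/n) * 9 / (n^(2/n) * 20) -> 9/20 as n -> infinity (since 2^(1/n) -> 1 and n^(2/n) -> 1)
Step 3: R = 1/lim|a_n|^(1/n) = 20/9

20/9


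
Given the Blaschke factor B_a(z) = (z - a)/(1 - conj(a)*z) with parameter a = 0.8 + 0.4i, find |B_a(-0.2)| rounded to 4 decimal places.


Step 1: Numerator z0 - a = -0.2 - (0.8 + 0.4i) = -1 - 0.4i
Step 2: Denominator 1 - conj(a)*z0 = 1 - (0.8 - 0.4i)*(-0.2) = 1.16 - 0.08i
Step 3: |z0 - a|^2 = (-1)^2 + (-0.4)^2 = 1.16; |1 - conj(a)*z0|^2 = 1.16^2 + (-0.08)^2 = 1.352
Step 4: |B_a(-0.2)| = sqrt(1.16 / 1.352) = sqrt(0.857988)
Step 5: = 0.9263

0.9263


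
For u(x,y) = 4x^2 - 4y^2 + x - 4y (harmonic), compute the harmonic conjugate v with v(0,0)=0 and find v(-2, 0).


Step 1: v_x = -u_y = 8y + 4
Step 2: v_y = u_x = 8x + 1
Step 3: v = 8xy + 4x + y + C
Step 4: v(0,0) = 0 => C = 0
Step 5: v(-2, 0) = -8

-8


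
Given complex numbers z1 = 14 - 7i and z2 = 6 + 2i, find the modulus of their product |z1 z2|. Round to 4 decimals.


Step 1: |z1| = sqrt(14^2 + (-7)^2) = sqrt(245)
Step 2: |z2| = sqrt(6^2 + 2^2) = sqrt(40)
Step 3: |z1*z2| = |z1|*|z2| = sqrt(245) * sqrt(40) = sqrt(245 * 40) = sqrt(9800)
Step 4: = 98.9949

98.9949


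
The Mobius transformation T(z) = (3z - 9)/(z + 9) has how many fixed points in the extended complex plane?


Step 1: Fixed points satisfy T(z) = z
Step 2: z^2 + 6z + 9 = 0
Step 3: Discriminant = 6^2 - 4*1*9 = 0
Step 4: Number of fixed points = 1

1


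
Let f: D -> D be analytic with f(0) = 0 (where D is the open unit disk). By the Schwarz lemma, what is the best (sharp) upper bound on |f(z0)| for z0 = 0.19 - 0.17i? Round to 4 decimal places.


Step 1: Schwarz lemma: if f: D -> D is analytic with f(0) = 0, then |f(z)| <= |z| for all z in D, and this is sharp (f(z) = z).
Step 2: |z0|^2 = 0.19^2 + (-0.17)^2 = 0.065
Step 3: |z0| = sqrt(0.065) = 0.254951
Step 4: Best bound = |z0| = 0.255

0.255


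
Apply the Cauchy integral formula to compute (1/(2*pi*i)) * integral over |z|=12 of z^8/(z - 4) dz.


Step 1: f(z) = z^8, a = 4 is inside |z| = 12
Step 2: By Cauchy integral formula: (1/(2pi*i)) * integral = f(a)
Step 3: f(4) = 4^8 = 65536

65536


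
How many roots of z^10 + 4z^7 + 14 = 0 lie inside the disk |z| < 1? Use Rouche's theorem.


Step 1: On |z| = 1 the three terms have sizes |z^10| = 1^10 = 1, |4z^7| = 4*1^7 = 4, |14| = 14
Step 2: The dominant term is g(z) = 14; let h(z) = z^10 + 4z^7 so f = g + h
Step 3: On |z| = 1: |g| = 14 and |h| <= 1 + 4 = 5
Step 4: Since 14 > 5, |h| < |g| on |z| = 1, so by Rouche f has the same number of zeros as g inside |z| < 1
Step 5: g(z) = 14 is a nonzero constant with no zeros inside |z| < 1. Answer = 0

0


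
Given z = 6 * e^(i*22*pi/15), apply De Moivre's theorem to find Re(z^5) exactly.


Step 1: By De Moivre's theorem, z^5 = 6^5 * e^(i*5*22*pi/15) = 7776 * (cos(22*pi/3) + i*sin(22*pi/3))
Step 2: |z|^5 = 6^5 = 7776
Step 3: Reduce the angle mod 2*pi: 22*pi/3 - 6*pi = 4*pi/3
Step 4: cos(4*pi/3) = -1/2
Step 5: Re(z^5) = 7776 * (-1/2) = -3888

-3888


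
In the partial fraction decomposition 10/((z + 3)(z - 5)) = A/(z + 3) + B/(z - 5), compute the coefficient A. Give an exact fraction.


Step 1: Multiply both sides by (z + 3) and set z = -3
Step 2: A = 10 / (-3 - 5)
Step 3: A = 10 / (-8)
Step 4: A = -5/4

-5/4


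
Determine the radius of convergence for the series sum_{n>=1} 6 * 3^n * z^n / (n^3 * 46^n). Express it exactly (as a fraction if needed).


Step 1: General term a_n = 6 * 3^n / (n^3 * 46^n)
Step 2: By the root test, |a_n|^(1/n) = 6^(1/n) * 3 / (n^(3/n) * 46) -> 3/46 as n -> infinity (since 6^(1/n) -> 1 and n^(3/n) -> 1)
Step 3: R = 1/lim|a_n|^(1/n) = 46/3

46/3


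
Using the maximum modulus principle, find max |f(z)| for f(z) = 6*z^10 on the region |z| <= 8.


Step 1: On |z| = 8, |f(z)| = 6 * |z|^10 = 6 * 8^10
Step 2: By maximum modulus principle, maximum is on boundary.
Step 3: Maximum = 6 * 1073741824 = 6442450944

6442450944


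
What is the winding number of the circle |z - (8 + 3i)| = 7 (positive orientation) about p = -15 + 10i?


Step 1: Center c = (8, 3), radius = 7
Step 2: |p - c|^2 = (-23)^2 + 7^2 = 578
Step 3: r^2 = 49
Step 4: |p-c| > r so winding number = 0

0


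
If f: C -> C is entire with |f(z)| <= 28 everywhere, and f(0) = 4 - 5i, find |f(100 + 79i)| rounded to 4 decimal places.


Step 1: By Liouville's theorem, a bounded entire function is constant.
Step 2: f(z) = f(0) = 4 - 5i for all z.
Step 3: |f(w)| = |4 - 5i| = sqrt(16 + 25)
Step 4: = 6.4031

6.4031


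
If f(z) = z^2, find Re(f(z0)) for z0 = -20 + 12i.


Step 1: z0 = -20 + 12i
Step 2: z0^2 = (-20)^2 - 12^2 - 480i
Step 3: real part = 400 - 144 = 256

256


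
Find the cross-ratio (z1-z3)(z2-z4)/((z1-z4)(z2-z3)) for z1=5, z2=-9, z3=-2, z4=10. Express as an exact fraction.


Step 1: (z1-z3)(z2-z4) = 7 * (-19) = -133
Step 2: (z1-z4)(z2-z3) = (-5) * (-7) = 35
Step 3: Cross-ratio = -133/35 = -19/5

-19/5


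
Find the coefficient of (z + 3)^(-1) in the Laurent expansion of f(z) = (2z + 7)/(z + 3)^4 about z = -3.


Step 1: Write the numerator in powers of (z + 3): 2z + 7 = 2(z + 3) + (2*(-3) + 7) = 2(z + 3) + 1
Step 2: Divide by (z + 3)^4: f(z) = (z + 3)^(-4) + 2(z + 3)^(-3)
Step 3: This finite sum is the Laurent series of f about z = -3.
Step 4: Only the powers -4 and -3 appear, so the coefficient of (z + 3)^(-1) = 0

0


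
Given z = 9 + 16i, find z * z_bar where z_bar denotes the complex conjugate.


Step 1: conj(z) = 9 - 16i
Step 2: z * conj(z) = 9^2 + 16^2
Step 3: = 81 + 256 = 337

337


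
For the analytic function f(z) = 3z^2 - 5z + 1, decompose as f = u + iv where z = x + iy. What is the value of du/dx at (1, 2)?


Step 1: f(z) = 3(x+iy)^2 - 5(x+iy) + 1
Step 2: u = 3(x^2 - y^2) - 5x + 1
Step 3: u_x = 6x - 5
Step 4: At (1, 2): u_x = 6 - 5 = 1

1


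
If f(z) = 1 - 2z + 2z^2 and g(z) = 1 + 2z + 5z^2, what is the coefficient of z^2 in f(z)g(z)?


Step 1: z^2 term in f*g comes from: (1)*(5z^2) + (-2z)*(2z) + (2z^2)*(1)
Step 2: = 5 - 4 + 2
Step 3: = 3

3


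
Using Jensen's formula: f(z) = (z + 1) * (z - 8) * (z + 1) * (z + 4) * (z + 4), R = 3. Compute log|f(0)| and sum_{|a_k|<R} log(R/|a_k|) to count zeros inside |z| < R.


Jensen's formula: (1/2pi)*integral log|f(Re^it)|dt = log|f(0)| + sum_{|a_k|<R} log(R/|a_k|)
Step 1: f(0) = 1 * (-8) * 1 * 4 * 4 = -128
Step 2: log|f(0)| = log|-1| + log|8| + log|-1| + log|-4| + log|-4| = 4.852
Step 3: Zeros inside |z| < 3: -1, -1
Step 4: Jensen sum = log(3/1) + log(3/1) = 2.1972
Step 5: n(R) = number of terms in the Jensen sum = count of zeros inside |z| < 3 = 2

2


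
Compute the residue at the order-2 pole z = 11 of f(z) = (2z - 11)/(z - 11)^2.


Step 1: Pole of order 2 at z = 11
Step 2: Res = lim d/dz [(z - 11)^2 * f(z)] as z -> 11
Step 3: (z - 11)^2 * f(z) = 2z - 11
Step 4: d/dz[2z - 11] = 2

2


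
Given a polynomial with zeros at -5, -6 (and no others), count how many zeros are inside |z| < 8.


Step 1: Check each root:
  z = -5: |-5| = 5 < 8
  z = -6: |-6| = 6 < 8
Step 2: Count = 2

2


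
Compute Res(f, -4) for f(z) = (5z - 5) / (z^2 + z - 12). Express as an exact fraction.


Step 1: Q(z) = z^2 + z - 12 = (z + 4)(z - 3)
Step 2: Q'(z) = 2z + 1
Step 3: Q'(-4) = -7, P(-4) = -25
Step 4: Res = P(-4)/Q'(-4) = -25/(-7) = 25/7

25/7


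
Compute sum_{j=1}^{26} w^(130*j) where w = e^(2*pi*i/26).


Step 1: The sum sum_{j=1}^{n} w^(k*j) equals n if n | k, else 0.
Step 2: Here n = 26, k = 130
Step 3: Does n divide k? 26 | 130 -> True
Step 4: Sum = 26

26


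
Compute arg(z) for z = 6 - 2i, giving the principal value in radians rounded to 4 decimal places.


Step 1: z = 6 - 2i
Step 2: arg(z) = atan2(-2, 6)
Step 3: arg(z) = -0.3218

-0.3218


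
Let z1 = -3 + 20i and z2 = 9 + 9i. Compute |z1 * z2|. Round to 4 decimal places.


Step 1: |z1| = sqrt((-3)^2 + 20^2) = sqrt(409)
Step 2: |z2| = sqrt(9^2 + 9^2) = sqrt(162)
Step 3: |z1*z2| = |z1|*|z2| = sqrt(409) * sqrt(162) = sqrt(409 * 162) = sqrt(66258)
Step 4: = 257.4063

257.4063


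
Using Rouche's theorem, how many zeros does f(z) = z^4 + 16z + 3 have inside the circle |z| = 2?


Step 1: On |z| = 2 the three terms have sizes |z^4| = 2^4 = 16, |16z| = 16*2 = 32, |3| = 3
Step 2: The dominant term is g(z) = 16z; let h(z) = z^4 + 3 so f = g + h
Step 3: On |z| = 2: |g| = 32 and |h| <= 16 + 3 = 19
Step 4: Since 32 > 19, |h| < |g| on |z| = 2, so by Rouche f has the same number of zeros as g inside |z| < 2
Step 5: g(z) = 16z has 1 zero (at the origin, multiplicity 1) inside |z| < 2. Answer = 1

1


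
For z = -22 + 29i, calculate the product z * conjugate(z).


Step 1: conj(z) = -22 - 29i
Step 2: z * conj(z) = (-22)^2 + 29^2
Step 3: = 484 + 841 = 1325

1325


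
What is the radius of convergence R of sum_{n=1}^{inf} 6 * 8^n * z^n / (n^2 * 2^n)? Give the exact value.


Step 1: General term a_n = 6 * 8^n / (n^2 * 2^n)
Step 2: By the root test, |a_n|^(1/n) = 6^(1/n) * 8 / (n^(2/n) * 2) -> 8/2 as n -> infinity (since 6^(1/n) -> 1 and n^(2/n) -> 1)
Step 3: R = 1/lim|a_n|^(1/n) = 2/8 = 1/4

1/4


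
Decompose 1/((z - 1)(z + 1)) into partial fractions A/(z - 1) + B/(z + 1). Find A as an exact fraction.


Step 1: Multiply both sides by (z - 1) and set z = 1
Step 2: A = 1 / (1 + 1)
Step 3: A = 1 / 2
Step 4: A = 1/2

1/2


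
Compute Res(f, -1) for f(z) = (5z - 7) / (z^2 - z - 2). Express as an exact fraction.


Step 1: Q(z) = z^2 - z - 2 = (z + 1)(z - 2)
Step 2: Q'(z) = 2z - 1
Step 3: Q'(-1) = -3, P(-1) = -12
Step 4: Res = P(-1)/Q'(-1) = -12/(-3) = 4

4


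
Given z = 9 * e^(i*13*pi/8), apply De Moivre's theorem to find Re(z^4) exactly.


Step 1: By De Moivre's theorem, z^4 = 9^4 * e^(i*4*13*pi/8) = 6561 * (cos(13*pi/2) + i*sin(13*pi/2))
Step 2: |z|^4 = 9^4 = 6561
Step 3: Reduce the angle mod 2*pi: 13*pi/2 - 6*pi = pi/2
Step 4: cos(pi/2) = 0
Step 5: Re(z^4) = 6561 * 0 = 0

0


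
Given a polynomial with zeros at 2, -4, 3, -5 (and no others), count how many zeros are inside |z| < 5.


Step 1: Check each root:
  z = 2: |2| = 2 < 5
  z = -4: |-4| = 4 < 5
  z = 3: |3| = 3 < 5
  z = -5: |-5| = 5 >= 5
Step 2: Count = 3

3


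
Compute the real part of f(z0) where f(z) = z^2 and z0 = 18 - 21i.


Step 1: z0 = 18 - 21i
Step 2: z0^2 = 18^2 - (-21)^2 - 756i
Step 3: real part = 324 - 441 = -117

-117


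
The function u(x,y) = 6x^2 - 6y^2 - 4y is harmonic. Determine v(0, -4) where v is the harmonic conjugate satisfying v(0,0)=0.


Step 1: v_x = -u_y = 12y + 4
Step 2: v_y = u_x = 12x + 0
Step 3: v = 12xy + 4x + C
Step 4: v(0,0) = 0 => C = 0
Step 5: v(0, -4) = 0

0


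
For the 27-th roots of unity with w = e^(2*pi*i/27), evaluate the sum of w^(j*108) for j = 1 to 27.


Step 1: The sum sum_{j=1}^{n} w^(k*j) equals n if n | k, else 0.
Step 2: Here n = 27, k = 108
Step 3: Does n divide k? 27 | 108 -> True
Step 4: Sum = 27

27


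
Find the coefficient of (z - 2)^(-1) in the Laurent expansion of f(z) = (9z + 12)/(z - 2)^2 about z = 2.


Step 1: Write the numerator in powers of (z - 2): 9z + 12 = 9(z - 2) + (9*2 + 12) = 9(z - 2) + 30
Step 2: Divide by (z - 2)^2: f(z) = 30(z - 2)^(-2) + 9(z - 2)^(-1)
Step 3: This finite sum is the Laurent series of f about z = 2.
Step 4: Coefficient of (z - 2)^(-1) = coefficient of (z - 2) in the re-centred numerator = 9

9


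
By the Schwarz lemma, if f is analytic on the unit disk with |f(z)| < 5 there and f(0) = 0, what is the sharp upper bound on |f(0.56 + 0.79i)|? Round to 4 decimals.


Step 1: g = f/5 maps D -> D with g(0) = 0, so by the Schwarz lemma |g(z)| <= |z|, i.e. |f(z)| <= 5|z|; this is sharp (f(z) = 5z).
Step 2: |z0|^2 = 0.56^2 + 0.79^2 = 0.9377
Step 3: |z0| = sqrt(0.9377) = 0.968349
Step 4: Best bound = 5 * |z0| = 5 * 0.968349 = 4.8417

4.8417


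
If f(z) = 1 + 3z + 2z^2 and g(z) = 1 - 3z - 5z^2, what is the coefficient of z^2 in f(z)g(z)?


Step 1: z^2 term in f*g comes from: (1)*(-5z^2) + (3z)*(-3z) + (2z^2)*(1)
Step 2: = -5 - 9 + 2
Step 3: = -12

-12
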